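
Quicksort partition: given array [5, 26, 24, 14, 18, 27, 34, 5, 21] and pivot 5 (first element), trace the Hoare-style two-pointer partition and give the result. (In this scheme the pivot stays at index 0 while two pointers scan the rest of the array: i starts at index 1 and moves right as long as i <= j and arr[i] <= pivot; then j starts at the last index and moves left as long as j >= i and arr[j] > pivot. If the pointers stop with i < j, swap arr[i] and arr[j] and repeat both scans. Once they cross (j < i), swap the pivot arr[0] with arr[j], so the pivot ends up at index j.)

Hoare-style two-pointer partition with pivot = 5:

Initial array: [5, 26, 24, 14, 18, 27, 34, 5, 21]

Pointers start at i = 1, j = 8.
i stops at index 1 (arr[1]=26 > 5), j stops at index 7 (arr[7]=5 <= 5): swap arr[1] and arr[7], array becomes [5, 5, 24, 14, 18, 27, 34, 26, 21]
i ends at 2, j ends at 1: the pointers have crossed (j < i), so scanning stops.

Swap pivot arr[0] with arr[1] to place pivot at position 1: [5, 5, 24, 14, 18, 27, 34, 26, 21]
Pivot position: 1

After partitioning with pivot 5, the array becomes [5, 5, 24, 14, 18, 27, 34, 26, 21]. The pivot is placed at index 1. All elements to the left of the pivot are <= 5, and all elements to the right are > 5.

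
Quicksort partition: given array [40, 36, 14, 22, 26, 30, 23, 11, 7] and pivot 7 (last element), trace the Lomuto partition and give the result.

Lomuto partition with pivot = 7:

Initial array: [40, 36, 14, 22, 26, 30, 23, 11, 7]

arr[0]=40 > 7: no swap
arr[1]=36 > 7: no swap
arr[2]=14 > 7: no swap
arr[3]=22 > 7: no swap
arr[4]=26 > 7: no swap
arr[5]=30 > 7: no swap
arr[6]=23 > 7: no swap
arr[7]=11 > 7: no swap

Place pivot at position 0: [7, 36, 14, 22, 26, 30, 23, 11, 40]
Pivot position: 0

After partitioning with pivot 7, the array becomes [7, 36, 14, 22, 26, 30, 23, 11, 40]. The pivot is placed at index 0. All elements to the left of the pivot are <= 7, and all elements to the right are > 7.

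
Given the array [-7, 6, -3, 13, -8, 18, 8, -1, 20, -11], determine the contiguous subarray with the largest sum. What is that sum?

Using Kadane's algorithm on [-7, 6, -3, 13, -8, 18, 8, -1, 20, -11]:

Scanning through the array:
Position 1 (value 6): max_ending_here = 6, max_so_far = 6
Position 2 (value -3): max_ending_here = 3, max_so_far = 6
Position 3 (value 13): max_ending_here = 16, max_so_far = 16
Position 4 (value -8): max_ending_here = 8, max_so_far = 16
Position 5 (value 18): max_ending_here = 26, max_so_far = 26
Position 6 (value 8): max_ending_here = 34, max_so_far = 34
Position 7 (value -1): max_ending_here = 33, max_so_far = 34
Position 8 (value 20): max_ending_here = 53, max_so_far = 53
Position 9 (value -11): max_ending_here = 42, max_so_far = 53

Maximum subarray: [6, -3, 13, -8, 18, 8, -1, 20]
Maximum sum: 53

The maximum subarray is [6, -3, 13, -8, 18, 8, -1, 20] with sum 53. This subarray runs from index 1 to index 8.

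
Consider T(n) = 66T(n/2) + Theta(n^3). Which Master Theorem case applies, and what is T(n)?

Master Theorem for T(n) = 66T(n/2) + O(n^3):

a = 66, b = 2, c = 3
log_b(a) = log_2(66) = 6.0444

Case 1: c = 3 < log_2(66) = 6.0444
T(n) = O(n^(log_2 66))

For T(n) = 66T(n/2) + O(n^3): log_2(66) = 6.0444. This is Case 1 of the Master Theorem (c < log_b(a), work dominated by leaves), giving O(n^(log_2 66)).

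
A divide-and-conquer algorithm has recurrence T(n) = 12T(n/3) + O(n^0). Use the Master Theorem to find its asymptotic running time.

Master Theorem for T(n) = 12T(n/3) + O(n^0):

a = 12, b = 3, c = 0
log_b(a) = log_3(12) = 2.2619

Case 1: c = 0 < log_3(12) = 2.2619
T(n) = O(n^(log_3 12))

For T(n) = 12T(n/3) + O(n^0): log_3(12) = 2.2619. This is Case 1 of the Master Theorem (c < log_b(a), work dominated by leaves), giving O(n^(log_3 12)).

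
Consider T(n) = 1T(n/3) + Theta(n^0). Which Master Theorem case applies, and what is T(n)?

Master Theorem for T(n) = 1T(n/3) + O(n^0):

a = 1, b = 3, c = 0
log_b(a) = log_3(1) = 0.0000

Case 2: c = 0 = log_3(1) = 0.0000
T(n) = O(n^0 log n) = O(log n)

For T(n) = 1T(n/3) + O(n^0): log_3(1) = 0.0000. This is Case 2 of the Master Theorem (c = log_b(a), equal work at all levels), giving O(log n).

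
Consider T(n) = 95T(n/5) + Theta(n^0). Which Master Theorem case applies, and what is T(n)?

Master Theorem for T(n) = 95T(n/5) + O(n^0):

a = 95, b = 5, c = 0
log_b(a) = log_5(95) = 2.8295

Case 1: c = 0 < log_5(95) = 2.8295
T(n) = O(n^(log_5 95))

For T(n) = 95T(n/5) + O(n^0): log_5(95) = 2.8295. This is Case 1 of the Master Theorem (c < log_b(a), work dominated by leaves), giving O(n^(log_5 95)).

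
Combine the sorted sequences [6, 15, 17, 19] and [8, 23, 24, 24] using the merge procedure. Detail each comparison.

Merging process:

Compare 6 vs 8: take 6 from left. Merged: [6]
Compare 15 vs 8: take 8 from right. Merged: [6, 8]
Compare 15 vs 23: take 15 from left. Merged: [6, 8, 15]
Compare 17 vs 23: take 17 from left. Merged: [6, 8, 15, 17]
Compare 19 vs 23: take 19 from left. Merged: [6, 8, 15, 17, 19]
Append remaining from right: [23, 24, 24]. Merged: [6, 8, 15, 17, 19, 23, 24, 24]

Final merged array: [6, 8, 15, 17, 19, 23, 24, 24]
Total comparisons: 5

The merged array is [6, 8, 15, 17, 19, 23, 24, 24], requiring 5 comparisons. The merge step runs in O(n) time where n is the total number of elements.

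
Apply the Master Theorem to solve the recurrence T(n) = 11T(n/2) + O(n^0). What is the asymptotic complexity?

Master Theorem for T(n) = 11T(n/2) + O(n^0):

a = 11, b = 2, c = 0
log_b(a) = log_2(11) = 3.4594

Case 1: c = 0 < log_2(11) = 3.4594
T(n) = O(n^(log_2 11))

For T(n) = 11T(n/2) + O(n^0): log_2(11) = 3.4594. This is Case 1 of the Master Theorem (c < log_b(a), work dominated by leaves), giving O(n^(log_2 11)).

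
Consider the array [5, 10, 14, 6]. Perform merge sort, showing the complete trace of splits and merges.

Merge sort trace:

Split: [5, 10, 14, 6] -> [5, 10] and [14, 6]
  Split: [5, 10] -> [5] and [10]
  Merge: [5] + [10] -> [5, 10]
  Split: [14, 6] -> [14] and [6]
  Merge: [14] + [6] -> [6, 14]
Merge: [5, 10] + [6, 14] -> [5, 6, 10, 14]

Final sorted array: [5, 6, 10, 14]

The merge sort proceeds by recursively splitting the array and merging sorted halves.
After all merges, the sorted array is [5, 6, 10, 14].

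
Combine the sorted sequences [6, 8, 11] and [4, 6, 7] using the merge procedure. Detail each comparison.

Merging process:

Compare 6 vs 4: take 4 from right. Merged: [4]
Compare 6 vs 6: take 6 from left. Merged: [4, 6]
Compare 8 vs 6: take 6 from right. Merged: [4, 6, 6]
Compare 8 vs 7: take 7 from right. Merged: [4, 6, 6, 7]
Append remaining from left: [8, 11]. Merged: [4, 6, 6, 7, 8, 11]

Final merged array: [4, 6, 6, 7, 8, 11]
Total comparisons: 4

The merged array is [4, 6, 6, 7, 8, 11], requiring 4 comparisons. The merge step runs in O(n) time where n is the total number of elements.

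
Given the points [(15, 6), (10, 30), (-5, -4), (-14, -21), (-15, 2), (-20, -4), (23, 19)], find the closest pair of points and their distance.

Computing all pairwise distances among 7 points:

d((15, 6), (10, 30)) = 24.5153
d((15, 6), (-5, -4)) = 22.3607
d((15, 6), (-14, -21)) = 39.6232
d((15, 6), (-15, 2)) = 30.2655
d((15, 6), (-20, -4)) = 36.4005
d((15, 6), (23, 19)) = 15.2643
d((10, 30), (-5, -4)) = 37.1618
d((10, 30), (-14, -21)) = 56.3649
d((10, 30), (-15, 2)) = 37.5366
d((10, 30), (-20, -4)) = 45.3431
d((10, 30), (23, 19)) = 17.0294
d((-5, -4), (-14, -21)) = 19.2354
d((-5, -4), (-15, 2)) = 11.6619
d((-5, -4), (-20, -4)) = 15.0
d((-5, -4), (23, 19)) = 36.2353
d((-14, -21), (-15, 2)) = 23.0217
d((-14, -21), (-20, -4)) = 18.0278
d((-14, -21), (23, 19)) = 54.4885
d((-15, 2), (-20, -4)) = 7.8102 <-- minimum
d((-15, 2), (23, 19)) = 41.6293
d((-20, -4), (23, 19)) = 48.7647

Closest pair: (-15, 2) and (-20, -4) with distance 7.8102

The closest pair is (-15, 2) and (-20, -4) with Euclidean distance 7.8102. For 7 points, brute-force pairwise comparison is shown above. For large n, the divide-and-conquer algorithm (sort by x, recurse on halves, check the dividing strip) achieves O(n log n).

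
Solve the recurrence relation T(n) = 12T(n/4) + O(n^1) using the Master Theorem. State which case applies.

Master Theorem for T(n) = 12T(n/4) + O(n^1):

a = 12, b = 4, c = 1
log_b(a) = log_4(12) = 1.7925

Case 1: c = 1 < log_4(12) = 1.7925
T(n) = O(n^(log_4 12))

For T(n) = 12T(n/4) + O(n^1): log_4(12) = 1.7925. This is Case 1 of the Master Theorem (c < log_b(a), work dominated by leaves), giving O(n^(log_4 12)).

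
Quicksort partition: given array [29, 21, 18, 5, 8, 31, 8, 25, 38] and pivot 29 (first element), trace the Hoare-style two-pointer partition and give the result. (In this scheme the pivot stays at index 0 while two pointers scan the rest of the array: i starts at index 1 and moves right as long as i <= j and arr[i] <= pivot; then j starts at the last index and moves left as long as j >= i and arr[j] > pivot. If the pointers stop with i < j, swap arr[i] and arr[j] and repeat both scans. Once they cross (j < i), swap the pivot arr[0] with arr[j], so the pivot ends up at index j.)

Hoare-style two-pointer partition with pivot = 29:

Initial array: [29, 21, 18, 5, 8, 31, 8, 25, 38]

Pointers start at i = 1, j = 8.
i stops at index 5 (arr[5]=31 > 29), j stops at index 7 (arr[7]=25 <= 29): swap arr[5] and arr[7], array becomes [29, 21, 18, 5, 8, 25, 8, 31, 38]
i ends at 7, j ends at 6: the pointers have crossed (j < i), so scanning stops.

Swap pivot arr[0] with arr[6] to place pivot at position 6: [8, 21, 18, 5, 8, 25, 29, 31, 38]
Pivot position: 6

After partitioning with pivot 29, the array becomes [8, 21, 18, 5, 8, 25, 29, 31, 38]. The pivot is placed at index 6. All elements to the left of the pivot are <= 29, and all elements to the right are > 29.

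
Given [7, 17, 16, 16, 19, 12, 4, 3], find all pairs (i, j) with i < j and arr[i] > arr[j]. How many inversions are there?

Finding inversions in [7, 17, 16, 16, 19, 12, 4, 3]:

(0, 6): arr[0]=7 > arr[6]=4
(0, 7): arr[0]=7 > arr[7]=3
(1, 2): arr[1]=17 > arr[2]=16
(1, 3): arr[1]=17 > arr[3]=16
(1, 5): arr[1]=17 > arr[5]=12
(1, 6): arr[1]=17 > arr[6]=4
(1, 7): arr[1]=17 > arr[7]=3
(2, 5): arr[2]=16 > arr[5]=12
(2, 6): arr[2]=16 > arr[6]=4
(2, 7): arr[2]=16 > arr[7]=3
(3, 5): arr[3]=16 > arr[5]=12
(3, 6): arr[3]=16 > arr[6]=4
(3, 7): arr[3]=16 > arr[7]=3
(4, 5): arr[4]=19 > arr[5]=12
(4, 6): arr[4]=19 > arr[6]=4
(4, 7): arr[4]=19 > arr[7]=3
(5, 6): arr[5]=12 > arr[6]=4
(5, 7): arr[5]=12 > arr[7]=3
(6, 7): arr[6]=4 > arr[7]=3

Total inversions: 19

The array has 19 inversion(s): (0,6), (0,7), (1,2), (1,3), (1,5), (1,6), (1,7), (2,5), (2,6), (2,7), (3,5), (3,6), (3,7), (4,5), (4,6), (4,7), (5,6), (5,7), (6,7). Each pair (i,j) satisfies i < j and arr[i] > arr[j].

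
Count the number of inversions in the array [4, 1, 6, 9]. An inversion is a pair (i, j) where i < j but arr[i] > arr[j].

Finding inversions in [4, 1, 6, 9]:

(0, 1): arr[0]=4 > arr[1]=1

Total inversions: 1

The array has 1 inversion(s): (0,1). Each pair (i,j) satisfies i < j and arr[i] > arr[j].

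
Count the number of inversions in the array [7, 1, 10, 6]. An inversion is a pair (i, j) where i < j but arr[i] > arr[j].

Finding inversions in [7, 1, 10, 6]:

(0, 1): arr[0]=7 > arr[1]=1
(0, 3): arr[0]=7 > arr[3]=6
(2, 3): arr[2]=10 > arr[3]=6

Total inversions: 3

The array has 3 inversion(s): (0,1), (0,3), (2,3). Each pair (i,j) satisfies i < j and arr[i] > arr[j].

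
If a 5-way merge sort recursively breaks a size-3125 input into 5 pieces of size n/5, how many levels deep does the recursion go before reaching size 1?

For divide and conquer with division factor 5:

Problem sizes at each level:
Level 0: 3125
Level 1: 625
Level 2: 125
Level 3: 25
Level 4: 5
Level 5: 1

The root is level 0 and the size-1 base case is level 5 (the tree spans levels 0 through 5, i.e. 6 levels counting the root), so the depth is the number of divisions: log_5(3125) = 5

The recursion tree depth is log_5(3125) = 5. At each level, the problem size is divided by 5, so it takes 5 divisions to reduce to a base case of size 1. The algorithm makes 5 recursive calls at each level.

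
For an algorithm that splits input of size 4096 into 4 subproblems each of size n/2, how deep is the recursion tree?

For divide and conquer with division factor 2:

Problem sizes at each level:
Level 0: 4096
Level 1: 2048
Level 2: 1024
Level 3: 512
Level 4: 256
Level 5: 128
Level 6: 64
Level 7: 32
Level 8: 16
Level 9: 8
Level 10: 4
Level 11: 2
Level 12: 1

The root is level 0 and the size-1 base case is level 12 (the tree spans levels 0 through 12, i.e. 13 levels counting the root), so the depth is the number of divisions: log_2(4096) = 12

The recursion tree depth is log_2(4096) = 12. At each level, the problem size is divided by 2, so it takes 12 divisions to reduce to a base case of size 1. The algorithm makes 4 recursive calls at each level.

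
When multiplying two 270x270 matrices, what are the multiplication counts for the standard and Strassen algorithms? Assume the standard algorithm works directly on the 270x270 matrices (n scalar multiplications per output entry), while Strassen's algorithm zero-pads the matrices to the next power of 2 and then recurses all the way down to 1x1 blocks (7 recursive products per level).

Matrix multiplication for 270x270 matrices:

Strassen's algorithm requires power-of-2 dimensions. Pad 270x270 to 512x512 (next power of 2).

Standard algorithm: 270^3 = 19683000 multiplications
Strassen's algorithm: 7^(log2(512)) = 7^9 = 40353607 multiplications
Difference: 19683000 - 40353607 = -20670607 (Strassen uses MORE here due to padding overhead — for small or just-over-power-of-2 n, padding can outweigh the per-level savings)

Standard: 19683000 multiplications (270^3). Strassen: 40353607 multiplications (7^9, after padding to 512x512). Strassen reduces 8 recursive multiplications to 7 at each level.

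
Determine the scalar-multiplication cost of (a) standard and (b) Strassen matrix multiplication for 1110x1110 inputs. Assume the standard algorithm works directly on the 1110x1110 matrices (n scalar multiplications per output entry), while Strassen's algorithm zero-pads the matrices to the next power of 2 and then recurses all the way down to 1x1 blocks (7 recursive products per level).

Matrix multiplication for 1110x1110 matrices:

Strassen's algorithm requires power-of-2 dimensions. Pad 1110x1110 to 2048x2048 (next power of 2).

Standard algorithm: 1110^3 = 1367631000 multiplications
Strassen's algorithm: 7^(log2(2048)) = 7^11 = 1977326743 multiplications
Difference: 1367631000 - 1977326743 = -609695743 (Strassen uses MORE here due to padding overhead — for small or just-over-power-of-2 n, padding can outweigh the per-level savings)

Standard: 1367631000 multiplications (1110^3). Strassen: 1977326743 multiplications (7^11, after padding to 2048x2048). Strassen reduces 8 recursive multiplications to 7 at each level.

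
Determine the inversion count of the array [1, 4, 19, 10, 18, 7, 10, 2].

Finding inversions in [1, 4, 19, 10, 18, 7, 10, 2]:

(1, 7): arr[1]=4 > arr[7]=2
(2, 3): arr[2]=19 > arr[3]=10
(2, 4): arr[2]=19 > arr[4]=18
(2, 5): arr[2]=19 > arr[5]=7
(2, 6): arr[2]=19 > arr[6]=10
(2, 7): arr[2]=19 > arr[7]=2
(3, 5): arr[3]=10 > arr[5]=7
(3, 7): arr[3]=10 > arr[7]=2
(4, 5): arr[4]=18 > arr[5]=7
(4, 6): arr[4]=18 > arr[6]=10
(4, 7): arr[4]=18 > arr[7]=2
(5, 7): arr[5]=7 > arr[7]=2
(6, 7): arr[6]=10 > arr[7]=2

Total inversions: 13

The array has 13 inversion(s): (1,7), (2,3), (2,4), (2,5), (2,6), (2,7), (3,5), (3,7), (4,5), (4,6), (4,7), (5,7), (6,7). Each pair (i,j) satisfies i < j and arr[i] > arr[j].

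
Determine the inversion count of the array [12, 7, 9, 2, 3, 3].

Finding inversions in [12, 7, 9, 2, 3, 3]:

(0, 1): arr[0]=12 > arr[1]=7
(0, 2): arr[0]=12 > arr[2]=9
(0, 3): arr[0]=12 > arr[3]=2
(0, 4): arr[0]=12 > arr[4]=3
(0, 5): arr[0]=12 > arr[5]=3
(1, 3): arr[1]=7 > arr[3]=2
(1, 4): arr[1]=7 > arr[4]=3
(1, 5): arr[1]=7 > arr[5]=3
(2, 3): arr[2]=9 > arr[3]=2
(2, 4): arr[2]=9 > arr[4]=3
(2, 5): arr[2]=9 > arr[5]=3

Total inversions: 11

The array has 11 inversion(s): (0,1), (0,2), (0,3), (0,4), (0,5), (1,3), (1,4), (1,5), (2,3), (2,4), (2,5). Each pair (i,j) satisfies i < j and arr[i] > arr[j].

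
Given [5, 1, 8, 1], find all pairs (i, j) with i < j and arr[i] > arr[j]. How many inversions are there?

Finding inversions in [5, 1, 8, 1]:

(0, 1): arr[0]=5 > arr[1]=1
(0, 3): arr[0]=5 > arr[3]=1
(2, 3): arr[2]=8 > arr[3]=1

Total inversions: 3

The array has 3 inversion(s): (0,1), (0,3), (2,3). Each pair (i,j) satisfies i < j and arr[i] > arr[j].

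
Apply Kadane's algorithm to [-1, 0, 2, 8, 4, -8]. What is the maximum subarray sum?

Using Kadane's algorithm on [-1, 0, 2, 8, 4, -8]:

Scanning through the array:
Position 1 (value 0): max_ending_here = 0, max_so_far = 0
Position 2 (value 2): max_ending_here = 2, max_so_far = 2
Position 3 (value 8): max_ending_here = 10, max_so_far = 10
Position 4 (value 4): max_ending_here = 14, max_so_far = 14
Position 5 (value -8): max_ending_here = 6, max_so_far = 14

Maximum subarray: [0, 2, 8, 4]
Maximum sum: 14

The maximum subarray is [0, 2, 8, 4] with sum 14. This subarray runs from index 1 to index 4.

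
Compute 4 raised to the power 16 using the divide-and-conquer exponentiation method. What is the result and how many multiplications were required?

Computing 4^16 by squaring (build up from 4^1; each line after the first costs one multiplication):

4^1 = 4
4^2 = (4^1)^2 = 4^2 = 16
4^4 = (4^2)^2 = 16^2 = 256
4^8 = (4^4)^2 = 256^2 = 65536
4^16 = (4^8)^2 = 65536^2 = 4294967296

Result: 4294967296
Multiplications needed: 4 (4 lines after 4^1)

4^16 = 4294967296. Using exponentiation by squaring, this requires 4 multiplications. The key idea: if the exponent is even, square the half-power; if odd, multiply by the base once.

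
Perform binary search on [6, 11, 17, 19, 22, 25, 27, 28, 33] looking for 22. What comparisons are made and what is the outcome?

Binary search for 22 in [6, 11, 17, 19, 22, 25, 27, 28, 33]:

lo=0, hi=8, mid=4, arr[mid]=22 -> Found target at index 4!

Binary search finds 22 at index 4 after 1 comparisons. The search repeatedly halves the search space by comparing with the middle element.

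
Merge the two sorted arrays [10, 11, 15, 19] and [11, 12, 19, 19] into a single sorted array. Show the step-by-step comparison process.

Merging process:

Compare 10 vs 11: take 10 from left. Merged: [10]
Compare 11 vs 11: take 11 from left. Merged: [10, 11]
Compare 15 vs 11: take 11 from right. Merged: [10, 11, 11]
Compare 15 vs 12: take 12 from right. Merged: [10, 11, 11, 12]
Compare 15 vs 19: take 15 from left. Merged: [10, 11, 11, 12, 15]
Compare 19 vs 19: take 19 from left. Merged: [10, 11, 11, 12, 15, 19]
Append remaining from right: [19, 19]. Merged: [10, 11, 11, 12, 15, 19, 19, 19]

Final merged array: [10, 11, 11, 12, 15, 19, 19, 19]
Total comparisons: 6

The merged array is [10, 11, 11, 12, 15, 19, 19, 19], requiring 6 comparisons. The merge step runs in O(n) time where n is the total number of elements.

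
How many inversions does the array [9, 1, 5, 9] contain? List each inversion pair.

Finding inversions in [9, 1, 5, 9]:

(0, 1): arr[0]=9 > arr[1]=1
(0, 2): arr[0]=9 > arr[2]=5

Total inversions: 2

The array has 2 inversion(s): (0,1), (0,2). Each pair (i,j) satisfies i < j and arr[i] > arr[j].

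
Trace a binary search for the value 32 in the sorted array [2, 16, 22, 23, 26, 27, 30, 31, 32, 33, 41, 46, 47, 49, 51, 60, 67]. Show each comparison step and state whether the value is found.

Binary search for 32 in [2, 16, 22, 23, 26, 27, 30, 31, 32, 33, 41, 46, 47, 49, 51, 60, 67]:

lo=0, hi=16, mid=8, arr[mid]=32 -> Found target at index 8!

Binary search finds 32 at index 8 after 1 comparisons. The search repeatedly halves the search space by comparing with the middle element.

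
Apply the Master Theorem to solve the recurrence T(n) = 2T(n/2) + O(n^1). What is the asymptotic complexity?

Master Theorem for T(n) = 2T(n/2) + O(n^1):

a = 2, b = 2, c = 1
log_b(a) = log_2(2) = 1.0000

Case 2: c = 1 = log_2(2) = 1.0000
T(n) = O(n^1 log n) = O(n log n)

For T(n) = 2T(n/2) + O(n^1): log_2(2) = 1.0000. This is Case 2 of the Master Theorem (c = log_b(a), equal work at all levels), giving O(n log n).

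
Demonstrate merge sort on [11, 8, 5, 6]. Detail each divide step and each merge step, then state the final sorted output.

Merge sort trace:

Split: [11, 8, 5, 6] -> [11, 8] and [5, 6]
  Split: [11, 8] -> [11] and [8]
  Merge: [11] + [8] -> [8, 11]
  Split: [5, 6] -> [5] and [6]
  Merge: [5] + [6] -> [5, 6]
Merge: [8, 11] + [5, 6] -> [5, 6, 8, 11]

Final sorted array: [5, 6, 8, 11]

The merge sort proceeds by recursively splitting the array and merging sorted halves.
After all merges, the sorted array is [5, 6, 8, 11].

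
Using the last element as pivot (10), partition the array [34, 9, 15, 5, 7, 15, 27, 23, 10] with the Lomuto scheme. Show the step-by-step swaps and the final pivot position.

Lomuto partition with pivot = 10:

Initial array: [34, 9, 15, 5, 7, 15, 27, 23, 10]

arr[0]=34 > 10: no swap
arr[1]=9 <= 10: swap with position 0, array becomes [9, 34, 15, 5, 7, 15, 27, 23, 10]
arr[2]=15 > 10: no swap
arr[3]=5 <= 10: swap with position 1, array becomes [9, 5, 15, 34, 7, 15, 27, 23, 10]
arr[4]=7 <= 10: swap with position 2, array becomes [9, 5, 7, 34, 15, 15, 27, 23, 10]
arr[5]=15 > 10: no swap
arr[6]=27 > 10: no swap
arr[7]=23 > 10: no swap

Place pivot at position 3: [9, 5, 7, 10, 15, 15, 27, 23, 34]
Pivot position: 3

After partitioning with pivot 10, the array becomes [9, 5, 7, 10, 15, 15, 27, 23, 34]. The pivot is placed at index 3. All elements to the left of the pivot are <= 10, and all elements to the right are > 10.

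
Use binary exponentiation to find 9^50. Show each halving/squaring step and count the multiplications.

Computing 9^50 by squaring (build up from 9^1; each line after the first costs one multiplication):

9^1 = 9
9^2 = (9^1)^2 = 9^2 = 81
9^3 = 9 * 9^2 = 9 * 81 = 729
9^6 = (9^3)^2 = 729^2 = 531441
9^12 = (9^6)^2 = 531441^2 = 282429536481
9^24 = (9^12)^2 = 282429536481^2 = 79766443076872509863361
9^25 = 9 * 9^24 = 9 * 79766443076872509863361 = 717897987691852588770249
9^50 = (9^25)^2 = 717897987691852588770249^2 = 515377520732011331036461129765621272702107522001

Result: 515377520732011331036461129765621272702107522001
Multiplications needed: 7 (7 lines after 9^1)

9^50 = 515377520732011331036461129765621272702107522001. Using exponentiation by squaring, this requires 7 multiplications. The key idea: if the exponent is even, square the half-power; if odd, multiply by the base once.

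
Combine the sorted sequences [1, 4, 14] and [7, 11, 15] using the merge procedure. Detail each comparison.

Merging process:

Compare 1 vs 7: take 1 from left. Merged: [1]
Compare 4 vs 7: take 4 from left. Merged: [1, 4]
Compare 14 vs 7: take 7 from right. Merged: [1, 4, 7]
Compare 14 vs 11: take 11 from right. Merged: [1, 4, 7, 11]
Compare 14 vs 15: take 14 from left. Merged: [1, 4, 7, 11, 14]
Append remaining from right: [15]. Merged: [1, 4, 7, 11, 14, 15]

Final merged array: [1, 4, 7, 11, 14, 15]
Total comparisons: 5

The merged array is [1, 4, 7, 11, 14, 15], requiring 5 comparisons. The merge step runs in O(n) time where n is the total number of elements.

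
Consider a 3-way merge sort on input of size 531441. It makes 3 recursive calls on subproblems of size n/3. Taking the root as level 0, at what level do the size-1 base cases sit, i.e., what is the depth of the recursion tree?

For divide and conquer with division factor 3:

Problem sizes at each level:
Level 0: 531441
Level 1: 177147
Level 2: 59049
Level 3: 19683
Level 4: 6561
Level 5: 2187
Level 6: 729
Level 7: 243
Level 8: 81
Level 9: 27
Level 10: 9
Level 11: 3
Level 12: 1

The root is level 0 and the size-1 base case is level 12 (the tree spans levels 0 through 12, i.e. 13 levels counting the root), so the depth is the number of divisions: log_3(531441) = 12

The recursion tree depth is log_3(531441) = 12. At each level, the problem size is divided by 3, so it takes 12 divisions to reduce to a base case of size 1. The algorithm makes 3 recursive calls at each level.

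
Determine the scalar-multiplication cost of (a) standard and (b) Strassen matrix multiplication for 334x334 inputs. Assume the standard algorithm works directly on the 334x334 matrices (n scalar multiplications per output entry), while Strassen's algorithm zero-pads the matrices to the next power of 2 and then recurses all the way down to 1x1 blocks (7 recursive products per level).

Matrix multiplication for 334x334 matrices:

Strassen's algorithm requires power-of-2 dimensions. Pad 334x334 to 512x512 (next power of 2).

Standard algorithm: 334^3 = 37259704 multiplications
Strassen's algorithm: 7^(log2(512)) = 7^9 = 40353607 multiplications
Difference: 37259704 - 40353607 = -3093903 (Strassen uses MORE here due to padding overhead — for small or just-over-power-of-2 n, padding can outweigh the per-level savings)

Standard: 37259704 multiplications (334^3). Strassen: 40353607 multiplications (7^9, after padding to 512x512). Strassen reduces 8 recursive multiplications to 7 at each level.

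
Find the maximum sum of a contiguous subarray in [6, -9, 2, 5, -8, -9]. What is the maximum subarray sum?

Using Kadane's algorithm on [6, -9, 2, 5, -8, -9]:

Scanning through the array:
Position 1 (value -9): max_ending_here = -3, max_so_far = 6
Position 2 (value 2): max_ending_here = 2, max_so_far = 6
Position 3 (value 5): max_ending_here = 7, max_so_far = 7
Position 4 (value -8): max_ending_here = -1, max_so_far = 7
Position 5 (value -9): max_ending_here = -9, max_so_far = 7

Maximum subarray: [2, 5]
Maximum sum: 7

The maximum subarray is [2, 5] with sum 7. This subarray runs from index 2 to index 3.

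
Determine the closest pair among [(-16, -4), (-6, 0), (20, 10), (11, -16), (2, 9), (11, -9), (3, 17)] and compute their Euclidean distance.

Computing all pairwise distances among 7 points:

d((-16, -4), (-6, 0)) = 10.7703
d((-16, -4), (20, 10)) = 38.6264
d((-16, -4), (11, -16)) = 29.5466
d((-16, -4), (2, 9)) = 22.2036
d((-16, -4), (11, -9)) = 27.4591
d((-16, -4), (3, 17)) = 28.3196
d((-6, 0), (20, 10)) = 27.8568
d((-6, 0), (11, -16)) = 23.3452
d((-6, 0), (2, 9)) = 12.0416
d((-6, 0), (11, -9)) = 19.2354
d((-6, 0), (3, 17)) = 19.2354
d((20, 10), (11, -16)) = 27.5136
d((20, 10), (2, 9)) = 18.0278
d((20, 10), (11, -9)) = 21.0238
d((20, 10), (3, 17)) = 18.3848
d((11, -16), (2, 9)) = 26.5707
d((11, -16), (11, -9)) = 7.0 <-- minimum
d((11, -16), (3, 17)) = 33.9559
d((2, 9), (11, -9)) = 20.1246
d((2, 9), (3, 17)) = 8.0623
d((11, -9), (3, 17)) = 27.2029

Closest pair: (11, -16) and (11, -9) with distance 7.0

The closest pair is (11, -16) and (11, -9) with Euclidean distance 7.0. For 7 points, brute-force pairwise comparison is shown above. For large n, the divide-and-conquer algorithm (sort by x, recurse on halves, check the dividing strip) achieves O(n log n).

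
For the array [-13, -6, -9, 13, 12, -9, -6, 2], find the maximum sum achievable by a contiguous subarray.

Using Kadane's algorithm on [-13, -6, -9, 13, 12, -9, -6, 2]:

Scanning through the array:
Position 1 (value -6): max_ending_here = -6, max_so_far = -6
Position 2 (value -9): max_ending_here = -9, max_so_far = -6
Position 3 (value 13): max_ending_here = 13, max_so_far = 13
Position 4 (value 12): max_ending_here = 25, max_so_far = 25
Position 5 (value -9): max_ending_here = 16, max_so_far = 25
Position 6 (value -6): max_ending_here = 10, max_so_far = 25
Position 7 (value 2): max_ending_here = 12, max_so_far = 25

Maximum subarray: [13, 12]
Maximum sum: 25

The maximum subarray is [13, 12] with sum 25. This subarray runs from index 3 to index 4.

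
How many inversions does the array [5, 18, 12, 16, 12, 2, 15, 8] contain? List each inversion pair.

Finding inversions in [5, 18, 12, 16, 12, 2, 15, 8]:

(0, 5): arr[0]=5 > arr[5]=2
(1, 2): arr[1]=18 > arr[2]=12
(1, 3): arr[1]=18 > arr[3]=16
(1, 4): arr[1]=18 > arr[4]=12
(1, 5): arr[1]=18 > arr[5]=2
(1, 6): arr[1]=18 > arr[6]=15
(1, 7): arr[1]=18 > arr[7]=8
(2, 5): arr[2]=12 > arr[5]=2
(2, 7): arr[2]=12 > arr[7]=8
(3, 4): arr[3]=16 > arr[4]=12
(3, 5): arr[3]=16 > arr[5]=2
(3, 6): arr[3]=16 > arr[6]=15
(3, 7): arr[3]=16 > arr[7]=8
(4, 5): arr[4]=12 > arr[5]=2
(4, 7): arr[4]=12 > arr[7]=8
(6, 7): arr[6]=15 > arr[7]=8

Total inversions: 16

The array has 16 inversion(s): (0,5), (1,2), (1,3), (1,4), (1,5), (1,6), (1,7), (2,5), (2,7), (3,4), (3,5), (3,6), (3,7), (4,5), (4,7), (6,7). Each pair (i,j) satisfies i < j and arr[i] > arr[j].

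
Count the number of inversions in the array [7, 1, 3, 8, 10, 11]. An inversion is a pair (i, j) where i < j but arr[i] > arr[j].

Finding inversions in [7, 1, 3, 8, 10, 11]:

(0, 1): arr[0]=7 > arr[1]=1
(0, 2): arr[0]=7 > arr[2]=3

Total inversions: 2

The array has 2 inversion(s): (0,1), (0,2). Each pair (i,j) satisfies i < j and arr[i] > arr[j].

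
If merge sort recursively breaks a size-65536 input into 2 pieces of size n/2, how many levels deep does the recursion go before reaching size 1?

For divide and conquer with division factor 2:

Problem sizes at each level:
Level 0: 65536
Level 1: 32768
Level 2: 16384
Level 3: 8192
Level 4: 4096
Level 5: 2048
Level 6: 1024
Level 7: 512
Level 8: 256
Level 9: 128
Level 10: 64
Level 11: 32
Level 12: 16
Level 13: 8
Level 14: 4
Level 15: 2
Level 16: 1

The root is level 0 and the size-1 base case is level 16 (the tree spans levels 0 through 16, i.e. 17 levels counting the root), so the depth is the number of divisions: log_2(65536) = 16

The recursion tree depth is log_2(65536) = 16. At each level, the problem size is divided by 2, so it takes 16 divisions to reduce to a base case of size 1. The algorithm makes 2 recursive calls at each level.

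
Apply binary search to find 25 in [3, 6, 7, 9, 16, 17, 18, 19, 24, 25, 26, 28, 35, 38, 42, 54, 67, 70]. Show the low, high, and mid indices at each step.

Binary search for 25 in [3, 6, 7, 9, 16, 17, 18, 19, 24, 25, 26, 28, 35, 38, 42, 54, 67, 70]:

lo=0, hi=17, mid=8, arr[mid]=24 -> 24 < 25, search right half
lo=9, hi=17, mid=13, arr[mid]=38 -> 38 > 25, search left half
lo=9, hi=12, mid=10, arr[mid]=26 -> 26 > 25, search left half
lo=9, hi=9, mid=9, arr[mid]=25 -> Found target at index 9!

Binary search finds 25 at index 9 after 4 comparisons. The search repeatedly halves the search space by comparing with the middle element.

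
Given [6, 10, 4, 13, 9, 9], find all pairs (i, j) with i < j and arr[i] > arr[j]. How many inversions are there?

Finding inversions in [6, 10, 4, 13, 9, 9]:

(0, 2): arr[0]=6 > arr[2]=4
(1, 2): arr[1]=10 > arr[2]=4
(1, 4): arr[1]=10 > arr[4]=9
(1, 5): arr[1]=10 > arr[5]=9
(3, 4): arr[3]=13 > arr[4]=9
(3, 5): arr[3]=13 > arr[5]=9

Total inversions: 6

The array has 6 inversion(s): (0,2), (1,2), (1,4), (1,5), (3,4), (3,5). Each pair (i,j) satisfies i < j and arr[i] > arr[j].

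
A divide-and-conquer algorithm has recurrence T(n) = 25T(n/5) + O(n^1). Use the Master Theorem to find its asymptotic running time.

Master Theorem for T(n) = 25T(n/5) + O(n^1):

a = 25, b = 5, c = 1
log_b(a) = log_5(25) = 2.0000

Case 1: c = 1 < log_5(25) = 2.0000
T(n) = O(n^(log_5 25)) = O(n^2)

For T(n) = 25T(n/5) + O(n^1): log_5(25) = 2.0000. This is Case 1 of the Master Theorem (c < log_b(a), work dominated by leaves), giving O(n^2).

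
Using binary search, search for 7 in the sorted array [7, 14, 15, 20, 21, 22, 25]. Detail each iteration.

Binary search for 7 in [7, 14, 15, 20, 21, 22, 25]:

lo=0, hi=6, mid=3, arr[mid]=20 -> 20 > 7, search left half
lo=0, hi=2, mid=1, arr[mid]=14 -> 14 > 7, search left half
lo=0, hi=0, mid=0, arr[mid]=7 -> Found target at index 0!

Binary search finds 7 at index 0 after 3 comparisons. The search repeatedly halves the search space by comparing with the middle element.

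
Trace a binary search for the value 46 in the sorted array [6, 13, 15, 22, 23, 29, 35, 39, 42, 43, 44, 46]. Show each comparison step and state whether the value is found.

Binary search for 46 in [6, 13, 15, 22, 23, 29, 35, 39, 42, 43, 44, 46]:

lo=0, hi=11, mid=5, arr[mid]=29 -> 29 < 46, search right half
lo=6, hi=11, mid=8, arr[mid]=42 -> 42 < 46, search right half
lo=9, hi=11, mid=10, arr[mid]=44 -> 44 < 46, search right half
lo=11, hi=11, mid=11, arr[mid]=46 -> Found target at index 11!

Binary search finds 46 at index 11 after 4 comparisons. The search repeatedly halves the search space by comparing with the middle element.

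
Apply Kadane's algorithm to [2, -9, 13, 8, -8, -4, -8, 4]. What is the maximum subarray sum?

Using Kadane's algorithm on [2, -9, 13, 8, -8, -4, -8, 4]:

Scanning through the array:
Position 1 (value -9): max_ending_here = -7, max_so_far = 2
Position 2 (value 13): max_ending_here = 13, max_so_far = 13
Position 3 (value 8): max_ending_here = 21, max_so_far = 21
Position 4 (value -8): max_ending_here = 13, max_so_far = 21
Position 5 (value -4): max_ending_here = 9, max_so_far = 21
Position 6 (value -8): max_ending_here = 1, max_so_far = 21
Position 7 (value 4): max_ending_here = 5, max_so_far = 21

Maximum subarray: [13, 8]
Maximum sum: 21

The maximum subarray is [13, 8] with sum 21. This subarray runs from index 2 to index 3.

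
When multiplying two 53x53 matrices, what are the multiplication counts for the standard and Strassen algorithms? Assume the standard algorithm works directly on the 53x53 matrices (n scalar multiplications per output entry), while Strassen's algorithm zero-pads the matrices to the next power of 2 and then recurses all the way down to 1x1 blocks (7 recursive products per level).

Matrix multiplication for 53x53 matrices:

Strassen's algorithm requires power-of-2 dimensions. Pad 53x53 to 64x64 (next power of 2).

Standard algorithm: 53^3 = 148877 multiplications
Strassen's algorithm: 7^(log2(64)) = 7^6 = 117649 multiplications
Savings: 148877 - 117649 = 31228 multiplications

Standard: 148877 multiplications (53^3). Strassen: 117649 multiplications (7^6, after padding to 64x64). Strassen reduces 8 recursive multiplications to 7 at each level.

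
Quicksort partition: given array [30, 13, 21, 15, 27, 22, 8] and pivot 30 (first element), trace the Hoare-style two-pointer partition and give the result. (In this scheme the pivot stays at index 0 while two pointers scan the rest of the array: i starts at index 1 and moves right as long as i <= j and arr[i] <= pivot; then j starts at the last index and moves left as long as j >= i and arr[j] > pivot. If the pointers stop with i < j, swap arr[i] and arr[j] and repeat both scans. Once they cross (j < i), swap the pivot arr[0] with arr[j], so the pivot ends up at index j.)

Hoare-style two-pointer partition with pivot = 30:

Initial array: [30, 13, 21, 15, 27, 22, 8]

Pointers start at i = 1, j = 6.
i ends at 7, j ends at 6: the pointers have crossed (j < i), so scanning stops.

Swap pivot arr[0] with arr[6] to place pivot at position 6: [8, 13, 21, 15, 27, 22, 30]
Pivot position: 6

After partitioning with pivot 30, the array becomes [8, 13, 21, 15, 27, 22, 30]. The pivot is placed at index 6. All elements to the left of the pivot are <= 30, and all elements to the right are > 30.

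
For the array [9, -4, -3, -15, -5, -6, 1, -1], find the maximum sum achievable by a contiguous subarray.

Using Kadane's algorithm on [9, -4, -3, -15, -5, -6, 1, -1]:

Scanning through the array:
Position 1 (value -4): max_ending_here = 5, max_so_far = 9
Position 2 (value -3): max_ending_here = 2, max_so_far = 9
Position 3 (value -15): max_ending_here = -13, max_so_far = 9
Position 4 (value -5): max_ending_here = -5, max_so_far = 9
Position 5 (value -6): max_ending_here = -6, max_so_far = 9
Position 6 (value 1): max_ending_here = 1, max_so_far = 9
Position 7 (value -1): max_ending_here = 0, max_so_far = 9

Maximum subarray: [9]
Maximum sum: 9

The maximum subarray is [9] with sum 9. This subarray runs from index 0 to index 0.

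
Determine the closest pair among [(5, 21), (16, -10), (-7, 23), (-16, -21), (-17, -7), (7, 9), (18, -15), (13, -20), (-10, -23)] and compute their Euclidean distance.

Computing all pairwise distances among 9 points:

d((5, 21), (16, -10)) = 32.8938
d((5, 21), (-7, 23)) = 12.1655
d((5, 21), (-16, -21)) = 46.9574
d((5, 21), (-17, -7)) = 35.609
d((5, 21), (7, 9)) = 12.1655
d((5, 21), (18, -15)) = 38.2753
d((5, 21), (13, -20)) = 41.7732
d((5, 21), (-10, -23)) = 46.4866
d((16, -10), (-7, 23)) = 40.2244
d((16, -10), (-16, -21)) = 33.8378
d((16, -10), (-17, -7)) = 33.1361
d((16, -10), (7, 9)) = 21.0238
d((16, -10), (18, -15)) = 5.3852 <-- minimum
d((16, -10), (13, -20)) = 10.4403
d((16, -10), (-10, -23)) = 29.0689
d((-7, 23), (-16, -21)) = 44.911
d((-7, 23), (-17, -7)) = 31.6228
d((-7, 23), (7, 9)) = 19.799
d((-7, 23), (18, -15)) = 45.4863
d((-7, 23), (13, -20)) = 47.4236
d((-7, 23), (-10, -23)) = 46.0977
d((-16, -21), (-17, -7)) = 14.0357
d((-16, -21), (7, 9)) = 37.8021
d((-16, -21), (18, -15)) = 34.5254
d((-16, -21), (13, -20)) = 29.0172
d((-16, -21), (-10, -23)) = 6.3246
d((-17, -7), (7, 9)) = 28.8444
d((-17, -7), (18, -15)) = 35.9026
d((-17, -7), (13, -20)) = 32.6956
d((-17, -7), (-10, -23)) = 17.4642
d((7, 9), (18, -15)) = 26.4008
d((7, 9), (13, -20)) = 29.6142
d((7, 9), (-10, -23)) = 36.2353
d((18, -15), (13, -20)) = 7.0711
d((18, -15), (-10, -23)) = 29.1204
d((13, -20), (-10, -23)) = 23.1948

Closest pair: (16, -10) and (18, -15) with distance 5.3852

The closest pair is (16, -10) and (18, -15) with Euclidean distance 5.3852. For 9 points, brute-force pairwise comparison is shown above. For large n, the divide-and-conquer algorithm (sort by x, recurse on halves, check the dividing strip) achieves O(n log n).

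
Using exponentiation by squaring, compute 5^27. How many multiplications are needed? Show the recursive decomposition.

Computing 5^27 by squaring (build up from 5^1; each line after the first costs one multiplication):

5^1 = 5
5^2 = (5^1)^2 = 5^2 = 25
5^3 = 5 * 5^2 = 5 * 25 = 125
5^6 = (5^3)^2 = 125^2 = 15625
5^12 = (5^6)^2 = 15625^2 = 244140625
5^13 = 5 * 5^12 = 5 * 244140625 = 1220703125
5^26 = (5^13)^2 = 1220703125^2 = 1490116119384765625
5^27 = 5 * 5^26 = 5 * 1490116119384765625 = 7450580596923828125

Result: 7450580596923828125
Multiplications needed: 7 (7 lines after 5^1)

5^27 = 7450580596923828125. Using exponentiation by squaring, this requires 7 multiplications. The key idea: if the exponent is even, square the half-power; if odd, multiply by the base once.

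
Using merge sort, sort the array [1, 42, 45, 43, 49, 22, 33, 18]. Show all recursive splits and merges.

Merge sort trace:

Split: [1, 42, 45, 43, 49, 22, 33, 18] -> [1, 42, 45, 43] and [49, 22, 33, 18]
  Split: [1, 42, 45, 43] -> [1, 42] and [45, 43]
    Split: [1, 42] -> [1] and [42]
    Merge: [1] + [42] -> [1, 42]
    Split: [45, 43] -> [45] and [43]
    Merge: [45] + [43] -> [43, 45]
  Merge: [1, 42] + [43, 45] -> [1, 42, 43, 45]
  Split: [49, 22, 33, 18] -> [49, 22] and [33, 18]
    Split: [49, 22] -> [49] and [22]
    Merge: [49] + [22] -> [22, 49]
    Split: [33, 18] -> [33] and [18]
    Merge: [33] + [18] -> [18, 33]
  Merge: [22, 49] + [18, 33] -> [18, 22, 33, 49]
Merge: [1, 42, 43, 45] + [18, 22, 33, 49] -> [1, 18, 22, 33, 42, 43, 45, 49]

Final sorted array: [1, 18, 22, 33, 42, 43, 45, 49]

The merge sort proceeds by recursively splitting the array and merging sorted halves.
After all merges, the sorted array is [1, 18, 22, 33, 42, 43, 45, 49].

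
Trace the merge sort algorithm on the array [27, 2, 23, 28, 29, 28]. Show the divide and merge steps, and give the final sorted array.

Merge sort trace:

Split: [27, 2, 23, 28, 29, 28] -> [27, 2, 23] and [28, 29, 28]
  Split: [27, 2, 23] -> [27] and [2, 23]
    Split: [2, 23] -> [2] and [23]
    Merge: [2] + [23] -> [2, 23]
  Merge: [27] + [2, 23] -> [2, 23, 27]
  Split: [28, 29, 28] -> [28] and [29, 28]
    Split: [29, 28] -> [29] and [28]
    Merge: [29] + [28] -> [28, 29]
  Merge: [28] + [28, 29] -> [28, 28, 29]
Merge: [2, 23, 27] + [28, 28, 29] -> [2, 23, 27, 28, 28, 29]

Final sorted array: [2, 23, 27, 28, 28, 29]

The merge sort proceeds by recursively splitting the array and merging sorted halves.
After all merges, the sorted array is [2, 23, 27, 28, 28, 29].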